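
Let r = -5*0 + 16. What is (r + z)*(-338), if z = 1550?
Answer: -529308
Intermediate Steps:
r = 16 (r = 0 + 16 = 16)
(r + z)*(-338) = (16 + 1550)*(-338) = 1566*(-338) = -529308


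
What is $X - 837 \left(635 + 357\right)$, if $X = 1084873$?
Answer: $254569$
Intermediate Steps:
$X - 837 \left(635 + 357\right) = 1084873 - 837 \left(635 + 357\right) = 1084873 - 837 \cdot 992 = 1084873 - 830304 = 254569$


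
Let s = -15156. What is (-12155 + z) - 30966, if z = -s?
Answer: -27965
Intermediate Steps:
z = 15156 (z = -1*(-15156) = 15156)
(-12155 + z) - 30966 = (-12155 + 15156) - 30966 = 3001 - 30966 = -27965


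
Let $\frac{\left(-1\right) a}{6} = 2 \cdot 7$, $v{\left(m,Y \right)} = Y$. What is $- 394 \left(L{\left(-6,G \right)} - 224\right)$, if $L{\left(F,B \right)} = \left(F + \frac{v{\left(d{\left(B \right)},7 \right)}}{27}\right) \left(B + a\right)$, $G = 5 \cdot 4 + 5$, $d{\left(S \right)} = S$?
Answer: $- \frac{1220218}{27} \approx -45193.0$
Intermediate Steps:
$a = -84$ ($a = - 6 \cdot 2 \cdot 7 = \left(-6\right) 14 = -84$)
$G = 25$ ($G = 20 + 5 = 25$)
$L{\left(F,B \right)} = \left(-84 + B\right) \left(\frac{7}{27} + F\right)$ ($L{\left(F,B \right)} = \left(F + \frac{7}{27}\right) \left(B - 84\right) = \left(F + 7 \cdot \frac{1}{27}\right) \left(-84 + B\right) = \left(F + \frac{7}{27}\right) \left(-84 + B\right) = \left(\frac{7}{27} + F\right) \left(-84 + B\right) = \left(-84 + B\right) \left(\frac{7}{27} + F\right)$)
$- 394 \left(L{\left(-6,G \right)} - 224\right) = - 394 \left(\left(- \frac{196}{9} - -504 + \frac{7}{27} \cdot 25 + 25 \left(-6\right)\right) - 224\right) = - 394 \left(\left(- \frac{196}{9} + 504 + \frac{175}{27} - 150\right) - 224\right) = - 394 \left(\frac{9145}{27} - 224\right) = \left(-394\right) \frac{3097}{27} = - \frac{1220218}{27}$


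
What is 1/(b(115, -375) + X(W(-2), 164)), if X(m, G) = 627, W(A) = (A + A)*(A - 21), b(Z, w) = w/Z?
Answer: 23/14346 ≈ 0.0016032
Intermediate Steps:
b(Z, w) = w/Z
W(A) = 2*A*(-21 + A) (W(A) = (2*A)*(-21 + A) = 2*A*(-21 + A))
1/(b(115, -375) + X(W(-2), 164)) = 1/(-375/115 + 627) = 1/(-375*1/115 + 627) = 1/(-75/23 + 627) = 1/(14346/23) = 23/14346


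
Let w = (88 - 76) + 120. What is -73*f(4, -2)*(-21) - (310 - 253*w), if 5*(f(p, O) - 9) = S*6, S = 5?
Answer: 56081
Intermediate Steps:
w = 132 (w = 12 + 120 = 132)
f(p, O) = 15 (f(p, O) = 9 + (5*6)/5 = 9 + (1/5)*30 = 9 + 6 = 15)
-73*f(4, -2)*(-21) - (310 - 253*w) = -73*15*(-21) - (310 - 253*132) = -1095*(-21) - (310 - 33396) = 22995 - 1*(-33086) = 22995 + 33086 = 56081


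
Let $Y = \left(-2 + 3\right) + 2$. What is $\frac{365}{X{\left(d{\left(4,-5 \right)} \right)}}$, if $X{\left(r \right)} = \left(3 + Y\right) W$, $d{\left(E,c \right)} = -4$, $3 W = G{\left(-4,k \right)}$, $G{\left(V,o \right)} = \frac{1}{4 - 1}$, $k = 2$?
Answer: $\frac{1095}{2} \approx 547.5$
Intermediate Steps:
$Y = 3$ ($Y = 1 + 2 = 3$)
$G{\left(V,o \right)} = \frac{1}{3}$
$W = \frac{1}{9}$ ($W = \frac{1}{3} \cdot \frac{1}{3} = \frac{1}{9} \approx 0.11111$)
$X{\left(r \right)} = \frac{2}{3}$ ($X{\left(r \right)} = \left(3 + 3\right) \frac{1}{9} = 6 \cdot \frac{1}{9} = \frac{2}{3}$)
$\frac{365}{X{\left(d{\left(4,-5 \right)} \right)}} = \frac{365}{\frac{2}{3}} = 365 \cdot \frac{3}{2} = \frac{1095}{2}$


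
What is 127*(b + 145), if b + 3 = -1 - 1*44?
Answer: 12319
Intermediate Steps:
b = -48 (b = -3 + (-1 - 1*44) = -3 + (-1 - 44) = -3 - 45 = -48)
127*(b + 145) = 127*(-48 + 145) = 127*97 = 12319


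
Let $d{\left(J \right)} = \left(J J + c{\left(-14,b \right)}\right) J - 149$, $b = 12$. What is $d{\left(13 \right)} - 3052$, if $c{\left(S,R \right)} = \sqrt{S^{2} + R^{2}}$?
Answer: $-1004 + 26 \sqrt{85} \approx -764.29$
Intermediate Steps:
$c{\left(S,R \right)} = \sqrt{R^{2} + S^{2}}$
$d{\left(J \right)} = -149 + J \left(J^{2} + 2 \sqrt{85}\right)$ ($d{\left(J \right)} = \left(J J + \sqrt{12^{2} + \left(-14\right)^{2}}\right) J - 149 = \left(J^{2} + \sqrt{144 + 196}\right) J - 149 = \left(J^{2} + \sqrt{340}\right) J - 149 = \left(J^{2} + 2 \sqrt{85}\right) J - 149 = J \left(J^{2} + 2 \sqrt{85}\right) - 149 = -149 + J \left(J^{2} + 2 \sqrt{85}\right)$)
$d{\left(13 \right)} - 3052 = \left(-149 + 13^{3} + 2 \cdot 13 \sqrt{85}\right) - 3052 = \left(-149 + 2197 + 26 \sqrt{85}\right) - 3052 = \left(2048 + 26 \sqrt{85}\right) - 3052 = -1004 + 26 \sqrt{85}$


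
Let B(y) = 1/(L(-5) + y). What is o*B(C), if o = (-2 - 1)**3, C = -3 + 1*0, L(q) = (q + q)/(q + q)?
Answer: 27/2 ≈ 13.500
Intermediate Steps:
L(q) = 1 (L(q) = (2*q)/((2*q)) = (2*q)*(1/(2*q)) = 1)
C = -3 (C = -3 + 0 = -3)
B(y) = 1/(1 + y)
o = -27 (o = (-3)**3 = -27)
o*B(C) = -27/(1 - 3) = -27/(-2) = -27*(-1/2) = 27/2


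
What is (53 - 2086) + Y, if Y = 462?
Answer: -1571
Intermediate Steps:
(53 - 2086) + Y = (53 - 2086) + 462 = -2033 + 462 = -1571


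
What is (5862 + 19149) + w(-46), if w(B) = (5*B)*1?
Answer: 24781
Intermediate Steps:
w(B) = 5*B
(5862 + 19149) + w(-46) = (5862 + 19149) + 5*(-46) = 25011 - 230 = 24781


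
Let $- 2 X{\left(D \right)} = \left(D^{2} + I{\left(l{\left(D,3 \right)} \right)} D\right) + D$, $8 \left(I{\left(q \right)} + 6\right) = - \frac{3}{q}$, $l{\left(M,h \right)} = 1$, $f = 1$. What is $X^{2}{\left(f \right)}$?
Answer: $\frac{1225}{256} \approx 4.7852$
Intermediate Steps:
$I{\left(q \right)} = -6 - \frac{3}{8 q}$ ($I{\left(q \right)} = -6 + \frac{\left(-3\right) \frac{1}{q}}{8} = -6 - \frac{3}{8 q}$)
$X{\left(D \right)} = - \frac{D^{2}}{2} + \frac{43 D}{16}$ ($X{\left(D \right)} = - \frac{\left(D^{2} + \left(-6 - \frac{3}{8 \cdot 1}\right) D\right) + D}{2} = - \frac{\left(D^{2} + \left(-6 - \frac{3}{8}\right) D\right) + D}{2} = - \frac{\left(D^{2} - \frac{51 D}{8}\right) + D}{2} = - \frac{D^{2} - \frac{43 D}{8}}{2} = - \frac{D^{2}}{2} + \frac{43 D}{16}$)
$X^{2}{\left(f \right)} = \left(\frac{1}{16} \cdot 1 \left(43 - 8\right)\right)^{2} = \left(\frac{1}{16} \cdot 1 \cdot 35\right)^{2} = \left(\frac{35}{16}\right)^{2} = \frac{1225}{256}$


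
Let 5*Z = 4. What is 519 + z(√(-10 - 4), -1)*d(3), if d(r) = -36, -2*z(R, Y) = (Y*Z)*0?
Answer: 519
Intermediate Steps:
Z = ⅘ (Z = (⅕)*4 = ⅘ ≈ 0.80000)
z(R, Y) = 0 (z(R, Y) = -Y*(⅘)*0/2 = -4*Y/5*0/2 = -½*0 = 0)
519 + z(√(-10 - 4), -1)*d(3) = 519 + 0*(-36) = 519 + 0 = 519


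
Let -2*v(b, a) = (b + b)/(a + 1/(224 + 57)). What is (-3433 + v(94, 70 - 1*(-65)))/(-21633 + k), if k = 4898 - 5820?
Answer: 5010027/32909480 ≈ 0.15224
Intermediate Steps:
k = -922
v(b, a) = -b/(1/281 + a) (v(b, a) = -(b + b)/(2*(a + 1/(224 + 57))) = -2*b/(2*(a + 1/281)) = -2*b/(2*(1/281 + a)) = -b/(1/281 + a))
(-3433 + v(94, 70 - 1*(-65)))/(-21633 + k) = (-3433 - 281*94/(1 + 281*(70 - 1*(-65))))/(-21633 - 922) = (-3433 - 281*94/(1 + 281*(70 + 65)))/(-22555) = (-3433 - 281*94/(1 + 281*135))*(-1/22555) = (-3433 - 281*94/(1 + 37935))*(-1/22555) = (-3433 - 281*94/37936)*(-1/22555) = (-3433 - 281*94*1/37936)*(-1/22555) = (-3433 - 13207/18968)*(-1/22555) = -65130351/18968*(-1/22555) = 5010027/32909480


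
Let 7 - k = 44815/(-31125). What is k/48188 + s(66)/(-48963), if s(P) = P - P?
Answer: 26269/149985150 ≈ 0.00017514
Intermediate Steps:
s(P) = 0
k = 52538/6225 (k = 7 - 44815/(-31125) = 7 - 44815*(-1)/31125 = 7 - 1*(-8963/6225) = 7 + 8963/6225 = 52538/6225 ≈ 8.4398)
k/48188 + s(66)/(-48963) = (52538/6225)/48188 + 0/(-48963) = (52538/6225)*(1/48188) + 0*(-1/48963) = 26269/149985150 + 0 = 26269/149985150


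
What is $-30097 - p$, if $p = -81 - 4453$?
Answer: $-25563$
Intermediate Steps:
$p = -4534$ ($p = -81 - 4453 = -4534$)
$-30097 - p = -30097 - -4534 = -30097 + 4534 = -25563$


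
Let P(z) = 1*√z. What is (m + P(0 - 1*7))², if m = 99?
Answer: (99 + I*√7)² ≈ 9794.0 + 523.86*I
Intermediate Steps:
P(z) = √z
(m + P(0 - 1*7))² = (99 + √(0 - 1*7))² = (99 + √(0 - 7))² = (99 + √(-7))² = (99 + I*√7)²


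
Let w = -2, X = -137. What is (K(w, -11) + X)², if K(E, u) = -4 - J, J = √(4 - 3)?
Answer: 20164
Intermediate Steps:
J = 1 (J = √1 = 1)
K(E, u) = -5 (K(E, u) = -4 - 1*1 = -4 - 1 = -5)
(K(w, -11) + X)² = (-5 - 137)² = (-142)² = 20164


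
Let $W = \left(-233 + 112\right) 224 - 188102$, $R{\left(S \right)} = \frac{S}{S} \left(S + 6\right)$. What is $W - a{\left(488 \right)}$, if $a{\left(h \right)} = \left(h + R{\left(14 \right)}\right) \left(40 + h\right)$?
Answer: $-483430$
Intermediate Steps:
$R{\left(S \right)} = 6 + S$ ($R{\left(S \right)} = 1 \left(6 + S\right) = 6 + S$)
$a{\left(h \right)} = \left(20 + h\right) \left(40 + h\right)$ ($a{\left(h \right)} = \left(h + \left(6 + 14\right)\right) \left(40 + h\right) = \left(h + 20\right) \left(40 + h\right) = \left(20 + h\right) \left(40 + h\right)$)
$W = -215206$ ($W = \left(-121\right) 224 - 188102 = -27104 - 188102 = -215206$)
$W - a{\left(488 \right)} = -215206 - \left(800 + 488^{2} + 60 \cdot 488\right) = -215206 - \left(800 + 238144 + 29280\right) = -215206 - 268224 = -483430$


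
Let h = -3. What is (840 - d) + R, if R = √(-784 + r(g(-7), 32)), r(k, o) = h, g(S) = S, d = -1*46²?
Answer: 2956 + I*√787 ≈ 2956.0 + 28.054*I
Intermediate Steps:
d = -2116 (d = -1*2116 = -2116)
r(k, o) = -3
R = I*√787 (R = √(-784 - 3) = √(-787) = I*√787 ≈ 28.054*I)
(840 - d) + R = (840 - 1*(-2116)) + I*√787 = (840 + 2116) + I*√787 = 2956 + I*√787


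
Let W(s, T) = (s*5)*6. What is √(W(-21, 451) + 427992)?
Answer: √427362 ≈ 653.73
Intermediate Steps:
W(s, T) = 30*s (W(s, T) = (5*s)*6 = 30*s)
√(W(-21, 451) + 427992) = √(30*(-21) + 427992) = √(-630 + 427992) = √427362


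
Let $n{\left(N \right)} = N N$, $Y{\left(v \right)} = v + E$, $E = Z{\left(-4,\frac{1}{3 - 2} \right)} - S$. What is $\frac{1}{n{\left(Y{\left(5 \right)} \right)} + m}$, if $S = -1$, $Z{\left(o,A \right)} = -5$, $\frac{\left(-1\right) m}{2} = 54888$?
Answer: $- \frac{1}{109775} \approx -9.1095 \cdot 10^{-6}$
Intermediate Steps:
$m = -109776$ ($m = \left(-2\right) 54888 = -109776$)
$E = -4$ ($E = -5 - -1 = -5 + 1 = -4$)
$Y{\left(v \right)} = -4 + v$ ($Y{\left(v \right)} = v - 4 = -4 + v$)
$n{\left(N \right)} = N^{2}$
$\frac{1}{n{\left(Y{\left(5 \right)} \right)} + m} = \frac{1}{\left(-4 + 5\right)^{2} - 109776} = \frac{1}{1^{2} - 109776} = \frac{1}{1 - 109776} = \frac{1}{-109775} = - \frac{1}{109775}$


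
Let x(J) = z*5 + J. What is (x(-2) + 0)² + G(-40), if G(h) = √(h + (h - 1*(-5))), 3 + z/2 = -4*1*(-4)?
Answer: 16384 + 5*I*√3 ≈ 16384.0 + 8.6602*I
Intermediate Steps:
z = 26 (z = -6 + 2*(-4*1*(-4)) = -6 + 2*(-4*(-4)) = -6 + 2*16 = -6 + 32 = 26)
G(h) = √(5 + 2*h) (G(h) = √(h + (h + 5)) = √(h + (5 + h)) = √(5 + 2*h))
x(J) = 130 + J (x(J) = 26*5 + J = 130 + J)
(x(-2) + 0)² + G(-40) = ((130 - 2) + 0)² + √(5 + 2*(-40)) = (128 + 0)² + √(5 - 80) = 128² + √(-75) = 16384 + 5*I*√3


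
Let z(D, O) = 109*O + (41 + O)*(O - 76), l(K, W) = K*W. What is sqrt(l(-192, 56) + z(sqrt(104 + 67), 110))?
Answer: 6*sqrt(177) ≈ 79.825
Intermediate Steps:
z(D, O) = 109*O + (-76 + O)*(41 + O) (z(D, O) = 109*O + (41 + O)*(-76 + O) = 109*O + (-76 + O)*(41 + O))
sqrt(l(-192, 56) + z(sqrt(104 + 67), 110)) = sqrt(-192*56 + (-3116 + 110**2 + 74*110)) = sqrt(-10752 + (-3116 + 12100 + 8140)) = sqrt(-10752 + 17124) = sqrt(6372) = 6*sqrt(177)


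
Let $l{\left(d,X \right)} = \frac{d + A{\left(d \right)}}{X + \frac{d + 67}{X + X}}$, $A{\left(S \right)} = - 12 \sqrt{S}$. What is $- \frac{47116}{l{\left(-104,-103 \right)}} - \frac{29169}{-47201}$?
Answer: $- \frac{1682264585333}{86121596} + \frac{748472997 i \sqrt{26}}{166036} \approx -19534.0 + 22986.0 i$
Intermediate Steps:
$l{\left(d,X \right)} = \frac{d - 12 \sqrt{d}}{X + \frac{67 + d}{2 X}}$ ($l{\left(d,X \right)} = \frac{d - 12 \sqrt{d}}{X + \frac{d + 67}{X + X}} = \frac{d - 12 \sqrt{d}}{X + \frac{67 + d}{2 X}}$)
$- \frac{47116}{l{\left(-104,-103 \right)}} - \frac{29169}{-47201} = - \frac{47116}{2 \left(-103\right) \frac{1}{67 - 104 + 2 \left(-103\right)^{2}} \left(-104 - 12 \sqrt{-104}\right)} - \frac{29169}{-47201} = - \frac{47116}{2 \left(-103\right) \frac{1}{67 - 104 + 2 \cdot 10609} \left(-104 - 12 \cdot 2 i \sqrt{26}\right)} - - \frac{4167}{6743} = - \frac{47116}{2 \left(-103\right) \frac{1}{67 - 104 + 21218} \left(-104 - 24 i \sqrt{26}\right)} + \frac{4167}{6743} = - \frac{47116}{2 \left(-103\right) \frac{1}{21181} \left(-104 - 24 i \sqrt{26}\right)} + \frac{4167}{6743} = - \frac{47116}{\frac{21424}{21181} + \frac{4944 i \sqrt{26}}{21181}} + \frac{4167}{6743} = \frac{4167}{6743} - \frac{47116}{\frac{21424}{21181} + \frac{4944 i \sqrt{26}}{21181}}$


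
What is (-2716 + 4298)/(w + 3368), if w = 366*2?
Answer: 791/2050 ≈ 0.38585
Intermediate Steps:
w = 732
(-2716 + 4298)/(w + 3368) = (-2716 + 4298)/(732 + 3368) = 1582/4100 = 1582*(1/4100) = 791/2050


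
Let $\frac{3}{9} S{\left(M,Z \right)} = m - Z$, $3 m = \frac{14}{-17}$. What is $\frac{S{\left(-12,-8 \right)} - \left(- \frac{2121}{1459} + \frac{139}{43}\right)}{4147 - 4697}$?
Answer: $- \frac{11410606}{293295475} \approx -0.038905$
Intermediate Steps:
$m = - \frac{14}{51}$ ($m = \frac{14 \frac{1}{-17}}{3} = \frac{14 \left(- \frac{1}{17}\right)}{3} = \frac{1}{3} \left(- \frac{14}{17}\right) = - \frac{14}{51} \approx -0.27451$)
$S{\left(M,Z \right)} = - \frac{14}{17} - 3 Z$ ($S{\left(M,Z \right)} = 3 \left(- \frac{14}{51} - Z\right) = - \frac{14}{17} - 3 Z$)
$\frac{S{\left(-12,-8 \right)} - \left(- \frac{2121}{1459} + \frac{139}{43}\right)}{4147 - 4697} = \frac{\left(- \frac{14}{17} - -24\right) - \left(- \frac{2121}{1459} + \frac{139}{43}\right)}{4147 - 4697} = \frac{\left(- \frac{14}{17} + 24\right) - \frac{111598}{62737}}{-550} = \left(\frac{394}{17} + \left(\frac{2121}{1459} - \frac{139}{43}\right)\right) \left(- \frac{1}{550}\right) = \left(\frac{394}{17} - \frac{111598}{62737}\right) \left(- \frac{1}{550}\right) = \frac{22821212}{1066529} \left(- \frac{1}{550}\right) = - \frac{11410606}{293295475}$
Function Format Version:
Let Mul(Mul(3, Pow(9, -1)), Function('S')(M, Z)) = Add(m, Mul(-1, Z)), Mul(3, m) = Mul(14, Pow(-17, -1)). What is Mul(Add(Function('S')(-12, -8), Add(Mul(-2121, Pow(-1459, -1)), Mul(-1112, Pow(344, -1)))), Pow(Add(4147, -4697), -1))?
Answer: Rational(-11410606, 293295475) ≈ -0.038905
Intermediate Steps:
m = Rational(-14, 51) (m = Mul(Rational(1, 3), Mul(14, Pow(-17, -1))) = Mul(Rational(1, 3), Mul(14, Rational(-1, 17))) = Mul(Rational(1, 3), Rational(-14, 17)) = Rational(-14, 51) ≈ -0.27451)
Function('S')(M, Z) = Add(Rational(-14, 17), Mul(-3, Z)) (Function('S')(M, Z) = Mul(3, Add(Rational(-14, 51), Mul(-1, Z))) = Add(Rational(-14, 17), Mul(-3, Z)))
Mul(Add(Function('S')(-12, -8), Add(Mul(-2121, Pow(-1459, -1)), Mul(-1112, Pow(344, -1)))), Pow(Add(4147, -4697), -1)) = Mul(Add(Add(Rational(-14, 17), Mul(-3, -8)), Add(Mul(-2121, Pow(-1459, -1)), Mul(-1112, Pow(344, -1)))), Pow(Add(4147, -4697), -1)) = Mul(Add(Add(Rational(-14, 17), 24), Add(Mul(-2121, Rational(-1, 1459)), Mul(-1112, Rational(1, 344)))), Pow(-550, -1)) = Mul(Add(Rational(394, 17), Add(Rational(2121, 1459), Rational(-139, 43))), Rational(-1, 550)) = Mul(Add(Rational(394, 17), Rational(-111598, 62737)), Rational(-1, 550)) = Mul(Rational(22821212, 1066529), Rational(-1, 550)) = Rational(-11410606, 293295475)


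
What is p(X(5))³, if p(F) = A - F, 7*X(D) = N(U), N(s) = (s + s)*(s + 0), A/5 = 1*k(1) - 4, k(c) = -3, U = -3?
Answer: -18191447/343 ≈ -53036.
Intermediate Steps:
A = -35 (A = 5*(1*(-3) - 4) = 5*(-3 - 4) = 5*(-7) = -35)
N(s) = 2*s² (N(s) = (2*s)*s = 2*s²)
X(D) = 18/7 (X(D) = (2*(-3)²)/7 = (2*9)/7 = (⅐)*18 = 18/7)
p(F) = -35 - F
p(X(5))³ = (-35 - 1*18/7)³ = (-35 - 18/7)³ = (-263/7)³ = -18191447/343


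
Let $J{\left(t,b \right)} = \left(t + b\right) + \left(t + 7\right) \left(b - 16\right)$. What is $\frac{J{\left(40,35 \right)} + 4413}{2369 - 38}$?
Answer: $\frac{5381}{2331} \approx 2.3085$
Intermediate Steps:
$J{\left(t,b \right)} = b + t + \left(-16 + b\right) \left(7 + t\right)$ ($J{\left(t,b \right)} = \left(b + t\right) + \left(7 + t\right) \left(-16 + b\right) = \left(b + t\right) + \left(-16 + b\right) \left(7 + t\right) = b + t + \left(-16 + b\right) \left(7 + t\right)$)
$\frac{J{\left(40,35 \right)} + 4413}{2369 - 38} = \frac{\left(-112 - 600 + 8 \cdot 35 + 35 \cdot 40\right) + 4413}{2369 - 38} = \frac{\left(-112 - 600 + 280 + 1400\right) + 4413}{2369 - 38} = \frac{968 + 4413}{2369 - 38} = \frac{5381}{2331}$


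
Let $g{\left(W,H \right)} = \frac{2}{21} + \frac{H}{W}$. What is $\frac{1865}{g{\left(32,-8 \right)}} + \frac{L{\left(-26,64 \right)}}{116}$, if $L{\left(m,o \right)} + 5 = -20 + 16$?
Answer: $- \frac{18172677}{1508} \approx -12051.0$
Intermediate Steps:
$L{\left(m,o \right)} = -9$ ($L{\left(m,o \right)} = -5 + \left(-20 + 16\right) = -5 - 4 = -9$)
$g{\left(W,H \right)} = \frac{2}{21} + \frac{H}{W}$ ($g{\left(W,H \right)} = 2 \cdot \frac{1}{21} + \frac{H}{W} = \frac{2}{21} + \frac{H}{W}$)
$\frac{1865}{g{\left(32,-8 \right)}} + \frac{L{\left(-26,64 \right)}}{116} = \frac{1865}{\frac{2}{21} - \frac{8}{32}} - \frac{9}{116} = \frac{1865}{\frac{2}{21} - \frac{1}{4}} - \frac{9}{116} = \frac{1865}{- \frac{13}{84}} - \frac{9}{116} = 1865 \left(- \frac{84}{13}\right) - \frac{9}{116} = - \frac{156660}{13} - \frac{9}{116} = - \frac{18172677}{1508}$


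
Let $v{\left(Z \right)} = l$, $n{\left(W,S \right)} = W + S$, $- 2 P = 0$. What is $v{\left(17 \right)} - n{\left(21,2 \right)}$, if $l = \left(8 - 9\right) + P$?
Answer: $-24$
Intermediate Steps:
$P = 0$ ($P = \left(- \frac{1}{2}\right) 0 = 0$)
$n{\left(W,S \right)} = S + W$
$l = -1$ ($l = \left(8 - 9\right) + 0 = -1 + 0 = -1$)
$v{\left(Z \right)} = -1$
$v{\left(17 \right)} - n{\left(21,2 \right)} = -1 - \left(2 + 21\right) = -1 - 23 = -24$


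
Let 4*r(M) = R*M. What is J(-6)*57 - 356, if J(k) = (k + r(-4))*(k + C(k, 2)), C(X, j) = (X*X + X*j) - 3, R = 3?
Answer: -8051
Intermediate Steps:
r(M) = 3*M/4 (r(M) = (3*M)/4 = 3*M/4)
C(X, j) = -3 + X² + X*j (C(X, j) = (X² + X*j) - 3 = -3 + X² + X*j)
J(k) = (-3 + k)*(-3 + k² + 3*k) (J(k) = (k + (¾)*(-4))*(k + (-3 + k² + k*2)) = (k - 3)*(k + (-3 + k² + 2*k)) = (-3 + k)*(-3 + k² + 3*k))
J(-6)*57 - 356 = (9 + (-6)³ - 12*(-6))*57 - 356 = (9 - 216 + 72)*57 - 356 = -135*57 - 356 = -7695 - 356 = -8051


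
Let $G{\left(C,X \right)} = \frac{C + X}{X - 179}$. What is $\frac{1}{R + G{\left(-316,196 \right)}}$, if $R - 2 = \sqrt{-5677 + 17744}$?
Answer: $\frac{1462}{3479967} + \frac{289 \sqrt{12067}}{3479967} \approx 0.0095428$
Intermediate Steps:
$G{\left(C,X \right)} = \frac{C + X}{-179 + X}$
$R = 2 + \sqrt{12067}$ ($R = 2 + \sqrt{-5677 + 17744} = 2 + \sqrt{12067} \approx 111.85$)
$\frac{1}{R + G{\left(-316,196 \right)}} = \frac{1}{\left(2 + \sqrt{12067}\right) + \frac{-316 + 196}{-179 + 196}} = \frac{1}{\left(2 + \sqrt{12067}\right) + \frac{1}{17} \left(-120\right)} = \frac{1}{\left(2 + \sqrt{12067}\right) - \frac{120}{17}} = \frac{1}{- \frac{86}{17} + \sqrt{12067}}$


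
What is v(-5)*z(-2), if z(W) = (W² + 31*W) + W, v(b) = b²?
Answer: -1500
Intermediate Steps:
z(W) = W² + 32*W
v(-5)*z(-2) = (-5)²*(-2*(32 - 2)) = 25*(-2*30) = 25*(-60) = -1500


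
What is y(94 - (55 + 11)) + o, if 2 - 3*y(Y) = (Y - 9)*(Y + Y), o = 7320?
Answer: 6966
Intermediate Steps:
y(Y) = 2/3 - 2*Y*(-9 + Y)/3 (y(Y) = 2/3 - (Y - 9)*(Y + Y)/3 = 2/3 - (-9 + Y)*2*Y/3 = 2/3 - 2*Y*(-9 + Y)/3)
y(94 - (55 + 11)) + o = (2/3 + 6*(94 - (55 + 11)) - 2*(94 - (55 + 11))**2/3) + 7320 = (2/3 + 6*(94 - 1*66) - 2*(94 - 1*66)**2/3) + 7320 = (2/3 + 6*(94 - 66) - 2*(94 - 66)**2/3) + 7320 = (2/3 + 6*28 - 2/3*28**2) + 7320 = (2/3 + 168 - 2/3*784) + 7320 = (2/3 + 168 - 1568/3) + 7320 = -354 + 7320 = 6966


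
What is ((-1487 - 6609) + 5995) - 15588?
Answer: -17689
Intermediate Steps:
((-1487 - 6609) + 5995) - 15588 = (-8096 + 5995) - 15588 = -2101 - 15588 = -17689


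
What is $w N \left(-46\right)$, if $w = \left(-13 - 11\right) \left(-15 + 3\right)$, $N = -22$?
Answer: $291456$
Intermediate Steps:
$w = 288$ ($w = \left(-24\right) \left(-12\right) = 288$)
$w N \left(-46\right) = 288 \left(-22\right) \left(-46\right) = \left(-6336\right) \left(-46\right) = 291456$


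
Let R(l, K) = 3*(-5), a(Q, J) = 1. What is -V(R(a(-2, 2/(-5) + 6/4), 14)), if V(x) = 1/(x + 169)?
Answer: -1/154 ≈ -0.0064935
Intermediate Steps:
R(l, K) = -15
V(x) = 1/(169 + x)
-V(R(a(-2, 2/(-5) + 6/4), 14)) = -1/(169 - 15) = -1/154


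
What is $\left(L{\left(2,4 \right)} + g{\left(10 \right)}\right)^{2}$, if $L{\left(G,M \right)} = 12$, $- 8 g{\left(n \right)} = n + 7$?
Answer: $\frac{6241}{64} \approx 97.516$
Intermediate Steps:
$g{\left(n \right)} = - \frac{7}{8} - \frac{n}{8}$ ($g{\left(n \right)} = - \frac{n + 7}{8} = - \frac{7 + n}{8} = - \frac{7}{8} - \frac{n}{8}$)
$\left(L{\left(2,4 \right)} + g{\left(10 \right)}\right)^{2} = \left(12 - \frac{17}{8}\right)^{2} = \left(\frac{79}{8}\right)^{2} = \frac{6241}{64}$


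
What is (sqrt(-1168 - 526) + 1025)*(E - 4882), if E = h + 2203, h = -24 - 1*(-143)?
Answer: -2624000 - 28160*I*sqrt(14) ≈ -2.624e+6 - 1.0537e+5*I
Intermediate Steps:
h = 119 (h = -24 + 143 = 119)
E = 2322 (E = 119 + 2203 = 2322)
(sqrt(-1168 - 526) + 1025)*(E - 4882) = (sqrt(-1168 - 526) + 1025)*(2322 - 4882) = (sqrt(-1694) + 1025)*(-2560) = (11*I*sqrt(14) + 1025)*(-2560) = (1025 + 11*I*sqrt(14))*(-2560) = -2624000 - 28160*I*sqrt(14)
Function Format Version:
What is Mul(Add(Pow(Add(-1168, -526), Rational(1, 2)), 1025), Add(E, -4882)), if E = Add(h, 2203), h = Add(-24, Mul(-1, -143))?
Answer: Add(-2624000, Mul(-28160, I, Pow(14, Rational(1, 2)))) ≈ Add(-2.6240e+6, Mul(-1.0537e+5, I))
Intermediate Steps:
h = 119 (h = Add(-24, 143) = 119)
E = 2322 (E = Add(119, 2203) = 2322)
Mul(Add(Pow(Add(-1168, -526), Rational(1, 2)), 1025), Add(E, -4882)) = Mul(Add(Pow(Add(-1168, -526), Rational(1, 2)), 1025), Add(2322, -4882)) = Mul(Add(Pow(-1694, Rational(1, 2)), 1025), -2560) = Mul(Add(Mul(11, I, Pow(14, Rational(1, 2))), 1025), -2560) = Mul(Add(1025, Mul(11, I, Pow(14, Rational(1, 2)))), -2560) = Add(-2624000, Mul(-28160, I, Pow(14, Rational(1, 2))))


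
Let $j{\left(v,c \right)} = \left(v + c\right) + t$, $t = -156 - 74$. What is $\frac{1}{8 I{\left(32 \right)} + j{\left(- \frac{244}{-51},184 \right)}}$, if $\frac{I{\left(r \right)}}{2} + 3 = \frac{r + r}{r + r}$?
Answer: $- \frac{51}{3734} \approx -0.013658$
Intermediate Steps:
$t = -230$ ($t = -156 - 74 = -230$)
$I{\left(r \right)} = -4$ ($I{\left(r \right)} = -6 + 2 \frac{r + r}{r + r} = -6 + 2 \frac{2 r}{2 r} = -6 + 2 \cdot 2 r \frac{1}{2 r} = -6 + 2 \cdot 1 = -6 + 2 = -4$)
$j{\left(v,c \right)} = -230 + c + v$ ($j{\left(v,c \right)} = \left(v + c\right) - 230 = \left(c + v\right) - 230 = -230 + c + v$)
$\frac{1}{8 I{\left(32 \right)} + j{\left(- \frac{244}{-51},184 \right)}} = \frac{1}{8 \left(-4\right) - \left(46 - \frac{244}{51}\right)} = \frac{1}{-32 - \frac{2102}{51}} = \frac{1}{- \frac{3734}{51}} = - \frac{51}{3734}$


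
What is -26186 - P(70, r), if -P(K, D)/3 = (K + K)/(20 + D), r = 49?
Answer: -602138/23 ≈ -26180.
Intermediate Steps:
P(K, D) = -6*K/(20 + D) (P(K, D) = -3*(K + K)/(20 + D) = -3*2*K/(20 + D) = -6*K/(20 + D))
-26186 - P(70, r) = -26186 - (-6)*70/(20 + 49) = -26186 - (-6)*70/69 = -26186 - 1*(-140/23) = -26186 + 140/23 = -602138/23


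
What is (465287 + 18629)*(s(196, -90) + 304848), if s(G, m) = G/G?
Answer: 147521308684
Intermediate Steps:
s(G, m) = 1
(465287 + 18629)*(s(196, -90) + 304848) = (465287 + 18629)*(1 + 304848) = 483916*304849 = 147521308684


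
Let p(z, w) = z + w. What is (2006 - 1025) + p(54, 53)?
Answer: 1088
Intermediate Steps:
p(z, w) = w + z
(2006 - 1025) + p(54, 53) = (2006 - 1025) + (53 + 54) = 981 + 107 = 1088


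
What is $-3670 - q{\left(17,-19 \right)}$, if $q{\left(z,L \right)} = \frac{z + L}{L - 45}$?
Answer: $- \frac{117441}{32} \approx -3670.0$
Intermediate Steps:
$q{\left(z,L \right)} = \frac{L + z}{-45 + L}$
$-3670 - q{\left(17,-19 \right)} = -3670 - \frac{-19 + 17}{-45 - 19} = -3670 - \frac{1}{-64} \left(-2\right) = -3670 - \left(- \frac{1}{64}\right) \left(-2\right) = -3670 - \frac{1}{32} = - \frac{117441}{32}$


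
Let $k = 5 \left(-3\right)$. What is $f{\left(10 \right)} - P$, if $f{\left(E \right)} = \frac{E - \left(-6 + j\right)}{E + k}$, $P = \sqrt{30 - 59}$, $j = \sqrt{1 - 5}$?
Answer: $- \frac{16}{5} + \frac{2 i}{5} - i \sqrt{29} \approx -3.2 - 4.9852 i$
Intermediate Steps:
$j = 2 i$ ($j = \sqrt{-4} = 2 i \approx 2.0 i$)
$k = -15$
$P = i \sqrt{29}$ ($P = \sqrt{-29} = i \sqrt{29} \approx 5.3852 i$)
$f{\left(E \right)} = \frac{6 + E - 2 i}{-15 + E}$ ($f{\left(E \right)} = \frac{E + \left(6 - 2 i\right)}{E - 15} = \frac{E + \left(6 - 2 i\right)}{-15 + E} = \frac{6 + E - 2 i}{-15 + E}$)
$f{\left(10 \right)} - P = \frac{6 + 10 - 2 i}{-15 + 10} - i \sqrt{29} = \frac{16 - 2 i}{-5} - i \sqrt{29} = - \frac{16 - 2 i}{5} - i \sqrt{29} = \left(- \frac{16}{5} + \frac{2 i}{5}\right) - i \sqrt{29} = - \frac{16}{5} + \frac{2 i}{5} - i \sqrt{29}$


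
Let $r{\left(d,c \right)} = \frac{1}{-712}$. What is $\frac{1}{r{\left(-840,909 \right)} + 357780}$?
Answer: $\frac{712}{254739359} \approx 2.795 \cdot 10^{-6}$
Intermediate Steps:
$r{\left(d,c \right)} = - \frac{1}{712}$
$\frac{1}{r{\left(-840,909 \right)} + 357780} = \frac{1}{- \frac{1}{712} + 357780} = \frac{1}{\frac{254739359}{712}} = \frac{712}{254739359}$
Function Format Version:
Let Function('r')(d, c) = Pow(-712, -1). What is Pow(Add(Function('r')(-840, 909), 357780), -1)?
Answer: Rational(712, 254739359) ≈ 2.7950e-6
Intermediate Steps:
Function('r')(d, c) = Rational(-1, 712)
Pow(Add(Function('r')(-840, 909), 357780), -1) = Pow(Add(Rational(-1, 712), 357780), -1) = Pow(Rational(254739359, 712), -1) = Rational(712, 254739359)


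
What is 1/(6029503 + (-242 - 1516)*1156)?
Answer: 1/3997255 ≈ 2.5017e-7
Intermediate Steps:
1/(6029503 + (-242 - 1516)*1156) = 1/(6029503 - 1758*1156) = 1/(6029503 - 2032248) = 1/3997255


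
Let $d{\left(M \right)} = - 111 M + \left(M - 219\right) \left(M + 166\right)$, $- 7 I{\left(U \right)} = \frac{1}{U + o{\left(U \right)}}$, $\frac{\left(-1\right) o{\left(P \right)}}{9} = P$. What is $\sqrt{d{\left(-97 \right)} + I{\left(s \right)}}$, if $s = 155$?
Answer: $\frac{i \sqrt{207888515030}}{4340} \approx 105.06 i$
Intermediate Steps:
$o{\left(P \right)} = - 9 P$
$I{\left(U \right)} = \frac{1}{56 U}$ ($I{\left(U \right)} = - \frac{1}{7 \left(U - 9 U\right)} = - \frac{1}{7 \left(- 8 U\right)} = - \frac{\left(- \frac{1}{8}\right) \frac{1}{U}}{7} = \frac{1}{56 U}$)
$d{\left(M \right)} = - 111 M + \left(-219 + M\right) \left(166 + M\right)$
$\sqrt{d{\left(-97 \right)} + I{\left(s \right)}} = \sqrt{\left(-36354 + \left(-97\right)^{2} - -15908\right) + \frac{1}{56 \cdot 155}} = \sqrt{\left(-36354 + 9409 + 15908\right) + \frac{1}{56} \cdot \frac{1}{155}} = \sqrt{-11037 + \frac{1}{8680}} = \sqrt{- \frac{95801159}{8680}} = \frac{i \sqrt{207888515030}}{4340}$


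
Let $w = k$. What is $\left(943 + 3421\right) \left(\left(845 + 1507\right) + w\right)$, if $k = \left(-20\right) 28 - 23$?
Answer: $7719916$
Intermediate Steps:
$k = -583$ ($k = -560 - 23 = -583$)
$w = -583$
$\left(943 + 3421\right) \left(\left(845 + 1507\right) + w\right) = \left(943 + 3421\right) \left(\left(845 + 1507\right) - 583\right) = 4364 \left(2352 - 583\right) = 4364 \cdot 1769 = 7719916$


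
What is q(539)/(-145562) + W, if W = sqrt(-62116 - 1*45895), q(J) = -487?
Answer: 487/145562 + I*sqrt(108011) ≈ 0.0033457 + 328.65*I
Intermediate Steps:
W = I*sqrt(108011) (W = sqrt(-62116 - 45895) = sqrt(-108011) = I*sqrt(108011) ≈ 328.65*I)
q(539)/(-145562) + W = -487/(-145562) + I*sqrt(108011) = -487*(-1/145562) + I*sqrt(108011) = 487/145562 + I*sqrt(108011)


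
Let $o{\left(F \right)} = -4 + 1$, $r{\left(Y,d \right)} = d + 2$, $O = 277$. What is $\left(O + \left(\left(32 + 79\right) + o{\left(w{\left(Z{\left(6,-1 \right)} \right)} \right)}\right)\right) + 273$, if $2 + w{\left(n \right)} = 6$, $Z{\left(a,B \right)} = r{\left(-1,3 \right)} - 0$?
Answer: $658$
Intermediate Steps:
$r{\left(Y,d \right)} = 2 + d$
$Z{\left(a,B \right)} = 5$ ($Z{\left(a,B \right)} = \left(2 + 3\right) - 0 = 5 + 0 = 5$)
$w{\left(n \right)} = 4$ ($w{\left(n \right)} = -2 + 6 = 4$)
$o{\left(F \right)} = -3$
$\left(O + \left(\left(32 + 79\right) + o{\left(w{\left(Z{\left(6,-1 \right)} \right)} \right)}\right)\right) + 273 = \left(277 + \left(\left(32 + 79\right) - 3\right)\right) + 273 = \left(277 + \left(111 - 3\right)\right) + 273 = \left(277 + 108\right) + 273 = 385 + 273 = 658$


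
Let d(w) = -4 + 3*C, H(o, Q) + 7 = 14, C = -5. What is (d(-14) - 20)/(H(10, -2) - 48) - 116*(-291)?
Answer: 1384035/41 ≈ 33757.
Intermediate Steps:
H(o, Q) = 7 (H(o, Q) = -7 + 14 = 7)
d(w) = -19 (d(w) = -4 + 3*(-5) = -4 - 15 = -19)
(d(-14) - 20)/(H(10, -2) - 48) - 116*(-291) = (-19 - 20)/(7 - 48) - 116*(-291) = -39/(-41) + 33756 = -39*(-1/41) + 33756 = 39/41 + 33756 = 1384035/41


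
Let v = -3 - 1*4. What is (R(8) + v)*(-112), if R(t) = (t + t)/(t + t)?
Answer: 672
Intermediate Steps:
v = -7 (v = -3 - 4 = -7)
R(t) = 1 (R(t) = (2*t)/((2*t)) = (2*t)*(1/(2*t)) = 1)
(R(8) + v)*(-112) = (1 - 7)*(-112) = -6*(-112) = 672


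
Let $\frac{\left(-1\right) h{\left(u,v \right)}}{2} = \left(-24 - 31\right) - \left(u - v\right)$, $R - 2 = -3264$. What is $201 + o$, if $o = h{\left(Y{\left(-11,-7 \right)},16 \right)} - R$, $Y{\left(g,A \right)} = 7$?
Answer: $3555$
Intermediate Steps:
$R = -3262$ ($R = 2 - 3264 = -3262$)
$h{\left(u,v \right)} = 110 - 2 v + 2 u$ ($h{\left(u,v \right)} = - 2 \left(\left(-24 - 31\right) - \left(u - v\right)\right) = - 2 \left(-55 - \left(u - v\right)\right) = - 2 \left(-55 + v - u\right) = 110 - 2 v + 2 u$)
$o = 3354$ ($o = \left(110 - 32 + 2 \cdot 7\right) - -3262 = \left(110 - 32 + 14\right) + 3262 = 92 + 3262 = 3354$)
$201 + o = 201 + 3354 = 3555$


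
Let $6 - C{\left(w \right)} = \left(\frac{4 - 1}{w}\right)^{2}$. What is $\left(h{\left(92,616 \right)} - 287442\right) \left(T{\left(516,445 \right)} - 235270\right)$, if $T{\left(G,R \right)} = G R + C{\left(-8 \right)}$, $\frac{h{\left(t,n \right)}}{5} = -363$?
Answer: $\frac{104486859825}{64} \approx 1.6326 \cdot 10^{9}$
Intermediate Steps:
$h{\left(t,n \right)} = -1815$ ($h{\left(t,n \right)} = 5 \left(-363\right) = -1815$)
$C{\left(w \right)} = 6 - \frac{9}{w^{2}}$ ($C{\left(w \right)} = 6 - \left(\frac{4 - 1}{w}\right)^{2} = 6 - \left(\frac{3}{w}\right)^{2} = 6 - \frac{9}{w^{2}}$)
$T{\left(G,R \right)} = \frac{375}{64} + G R$ ($T{\left(G,R \right)} = G R + \left(6 - \frac{9}{64}\right) = G R + \frac{375}{64} = \frac{375}{64} + G R$)
$\left(h{\left(92,616 \right)} - 287442\right) \left(T{\left(516,445 \right)} - 235270\right) = \left(-1815 - 287442\right) \left(\left(\frac{375}{64} + 516 \cdot 445\right) - 235270\right) = - 289257 \left(\left(\frac{375}{64} + 229620\right) - 235270\right) = - 289257 \left(\frac{14696055}{64} - 235270\right) = \left(-289257\right) \left(- \frac{361225}{64}\right) = \frac{104486859825}{64}$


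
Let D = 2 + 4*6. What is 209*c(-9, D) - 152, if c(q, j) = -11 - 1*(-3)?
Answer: -1824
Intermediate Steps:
D = 26 (D = 2 + 24 = 26)
c(q, j) = -8 (c(q, j) = -11 + 3 = -8)
209*c(-9, D) - 152 = 209*(-8) - 152 = -1672 - 152 = -1824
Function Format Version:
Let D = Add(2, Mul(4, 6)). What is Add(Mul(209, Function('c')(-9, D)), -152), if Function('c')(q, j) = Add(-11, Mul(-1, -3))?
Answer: -1824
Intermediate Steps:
D = 26 (D = Add(2, 24) = 26)
Function('c')(q, j) = -8 (Function('c')(q, j) = Add(-11, 3) = -8)
Add(Mul(209, Function('c')(-9, D)), -152) = Add(Mul(209, -8), -152) = Add(-1672, -152) = -1824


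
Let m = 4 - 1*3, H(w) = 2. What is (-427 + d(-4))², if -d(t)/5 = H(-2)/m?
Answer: 190969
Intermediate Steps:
m = 1 (m = 4 - 3 = 1)
d(t) = -10 (d(t) = -10/1 = -10)
(-427 + d(-4))² = (-427 - 10)² = (-437)² = 190969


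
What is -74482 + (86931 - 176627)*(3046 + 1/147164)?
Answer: -10054557152342/36791 ≈ -2.7329e+8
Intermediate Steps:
-74482 + (86931 - 176627)*(3046 + 1/147164) = -74482 - 89696*(3046 + 1/147164) = -74482 - 89696*448261545/147164 = -74482 - 10051816885080/36791 = -10054557152342/36791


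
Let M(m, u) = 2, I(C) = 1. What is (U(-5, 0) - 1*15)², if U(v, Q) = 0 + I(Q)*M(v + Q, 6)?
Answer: 169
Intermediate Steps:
U(v, Q) = 2 (U(v, Q) = 0 + 1*2 = 0 + 2 = 2)
(U(-5, 0) - 1*15)² = (2 - 1*15)² = (2 - 15)² = (-13)² = 169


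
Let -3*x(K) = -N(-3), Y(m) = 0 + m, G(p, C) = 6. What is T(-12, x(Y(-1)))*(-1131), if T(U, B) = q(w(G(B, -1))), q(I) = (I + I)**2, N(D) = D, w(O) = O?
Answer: -162864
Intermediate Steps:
Y(m) = m
x(K) = -1 (x(K) = -(-1)*(-3)/3 = -1/3*3 = -1)
q(I) = 4*I**2 (q(I) = (2*I)**2 = 4*I**2)
T(U, B) = 144 (T(U, B) = 4*6**2 = 4*36 = 144)
T(-12, x(Y(-1)))*(-1131) = 144*(-1131) = -162864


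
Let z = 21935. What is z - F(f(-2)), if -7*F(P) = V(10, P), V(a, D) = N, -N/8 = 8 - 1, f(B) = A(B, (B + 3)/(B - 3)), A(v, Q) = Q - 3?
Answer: 21927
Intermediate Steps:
A(v, Q) = -3 + Q
f(B) = -3 + (3 + B)/(-3 + B) (f(B) = -3 + (B + 3)/(B - 3) = -3 + (3 + B)/(-3 + B))
N = -56 (N = -8*(8 - 1) = -8*7 = -56)
V(a, D) = -56
F(P) = 8 (F(P) = -1/7*(-56) = 8)
z - F(f(-2)) = 21935 - 1*8 = 21935 - 8 = 21927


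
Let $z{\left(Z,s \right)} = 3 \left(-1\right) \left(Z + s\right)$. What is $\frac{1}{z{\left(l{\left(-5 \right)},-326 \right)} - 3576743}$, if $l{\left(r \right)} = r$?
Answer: $- \frac{1}{3575750} \approx -2.7966 \cdot 10^{-7}$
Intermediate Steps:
$z{\left(Z,s \right)} = - 3 Z - 3 s$ ($z{\left(Z,s \right)} = - 3 \left(Z + s\right) = - 3 Z - 3 s$)
$\frac{1}{z{\left(l{\left(-5 \right)},-326 \right)} - 3576743} = \frac{1}{\left(\left(-3\right) \left(-5\right) - -978\right) - 3576743} = \frac{1}{\left(15 + 978\right) - 3576743} = \frac{1}{993 - 3576743} = \frac{1}{-3575750} = - \frac{1}{3575750}$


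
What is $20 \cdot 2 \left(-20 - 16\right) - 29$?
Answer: $-1469$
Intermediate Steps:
$20 \cdot 2 \left(-20 - 16\right) - 29 = 40 \left(-20 - 16\right) - 29 = 40 \left(-36\right) - 29 = -1440 - 29 = -1469$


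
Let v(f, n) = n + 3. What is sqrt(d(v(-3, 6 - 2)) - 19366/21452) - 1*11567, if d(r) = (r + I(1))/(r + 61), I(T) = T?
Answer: -11567 + I*sqrt(26103898378)/182342 ≈ -11567.0 + 0.88607*I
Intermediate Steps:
v(f, n) = 3 + n
d(r) = (1 + r)/(61 + r) (d(r) = (r + 1)/(r + 61) = (1 + r)/(61 + r))
sqrt(d(v(-3, 6 - 2)) - 19366/21452) - 1*11567 = sqrt((1 + (3 + (6 - 2)))/(61 + (3 + (6 - 2))) - 19366/21452) - 1*11567 = sqrt((1 + (3 + 4))/(61 + (3 + 4)) - 19366*1/21452) - 11567 = sqrt((1 + 7)/(61 + 7) - 9683/10726) - 11567 = sqrt(8/68 - 9683/10726) - 11567 = sqrt((1/68)*8 - 9683/10726) - 11567 = sqrt(2/17 - 9683/10726) - 11567 = sqrt(-143159/182342) - 11567 = I*sqrt(26103898378)/182342 - 11567 = -11567 + I*sqrt(26103898378)/182342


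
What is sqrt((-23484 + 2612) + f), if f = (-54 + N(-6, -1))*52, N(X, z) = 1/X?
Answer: I*sqrt(213198)/3 ≈ 153.91*I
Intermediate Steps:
N(X, z) = 1/X
f = -8450/3 (f = (-54 + 1/(-6))*52 = (-54 - 1/6)*52 = -325/6*52 = -8450/3 ≈ -2816.7)
sqrt((-23484 + 2612) + f) = sqrt((-23484 + 2612) - 8450/3) = sqrt(-20872 - 8450/3) = sqrt(-71066/3) = I*sqrt(213198)/3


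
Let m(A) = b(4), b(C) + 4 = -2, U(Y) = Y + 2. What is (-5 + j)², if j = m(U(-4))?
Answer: 121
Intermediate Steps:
U(Y) = 2 + Y
b(C) = -6 (b(C) = -4 - 2 = -6)
m(A) = -6
j = -6
(-5 + j)² = (-5 - 6)² = (-11)² = 121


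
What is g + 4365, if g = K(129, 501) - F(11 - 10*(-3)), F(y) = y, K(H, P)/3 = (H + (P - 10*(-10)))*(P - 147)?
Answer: 779584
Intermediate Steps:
K(H, P) = 3*(-147 + P)*(100 + H + P) (K(H, P) = 3*((H + (P - 10*(-10)))*(P - 147)) = 3*((H + (P + 100))*(-147 + P)) = 3*((H + (100 + P))*(-147 + P)) = 3*((100 + H + P)*(-147 + P)) = 3*((-147 + P)*(100 + H + P)) = 3*(-147 + P)*(100 + H + P))
g = 775219 (g = (-44100 - 441*129 - 141*501 + 3*501² + 3*129*501) - (11 - 10*(-3)) = (-44100 - 56889 - 70641 + 3*251001 + 193887) - (11 + 30) = (-44100 - 56889 - 70641 + 753003 + 193887) - 1*41 = 775260 - 41 = 775219)
g + 4365 = 775219 + 4365 = 779584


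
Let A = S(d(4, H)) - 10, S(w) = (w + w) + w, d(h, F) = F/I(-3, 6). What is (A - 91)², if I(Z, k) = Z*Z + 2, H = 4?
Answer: 1207801/121 ≈ 9981.8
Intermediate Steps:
I(Z, k) = 2 + Z² (I(Z, k) = Z² + 2 = 2 + Z²)
d(h, F) = F/11 (d(h, F) = F/(2 + (-3)²) = F/(2 + 9) = F/11)
S(w) = 3*w (S(w) = 2*w + w = 3*w)
A = -98/11 (A = 3*((1/11)*4) - 10 = 3*(4/11) - 10 = 12/11 - 10 = -98/11 ≈ -8.9091)
(A - 91)² = (-98/11 - 91)² = (-1099/11)² = 1207801/121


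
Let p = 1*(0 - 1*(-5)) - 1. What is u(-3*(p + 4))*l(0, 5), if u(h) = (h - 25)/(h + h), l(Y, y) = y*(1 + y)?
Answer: 245/8 ≈ 30.625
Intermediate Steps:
p = 4 (p = 1*(0 + 5) - 1 = 1*5 - 1 = 5 - 1 = 4)
u(h) = (-25 + h)/(2*h) (u(h) = (-25 + h)/((2*h)) = (-25 + h)*(1/(2*h)) = (-25 + h)/(2*h))
u(-3*(p + 4))*l(0, 5) = ((-25 - 3*(4 + 4))/(2*((-3*(4 + 4)))))*(5*(1 + 5)) = ((-25 - 3*8)/(2*((-3*8))))*(5*6) = ((½)*(-25 - 24)/(-24))*30 = ((½)*(-1/24)*(-49))*30 = (49/48)*30 = 245/8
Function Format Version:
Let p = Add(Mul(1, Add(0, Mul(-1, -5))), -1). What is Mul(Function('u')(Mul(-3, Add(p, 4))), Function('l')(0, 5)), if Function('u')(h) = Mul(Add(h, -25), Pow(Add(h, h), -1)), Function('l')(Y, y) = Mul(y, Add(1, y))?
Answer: Rational(245, 8) ≈ 30.625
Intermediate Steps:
p = 4 (p = Add(Mul(1, Add(0, 5)), -1) = Add(Mul(1, 5), -1) = Add(5, -1) = 4)
Function('u')(h) = Mul(Rational(1, 2), Pow(h, -1), Add(-25, h)) (Function('u')(h) = Mul(Add(-25, h), Pow(Mul(2, h), -1)) = Mul(Add(-25, h), Mul(Rational(1, 2), Pow(h, -1))) = Mul(Rational(1, 2), Pow(h, -1), Add(-25, h)))
Mul(Function('u')(Mul(-3, Add(p, 4))), Function('l')(0, 5)) = Mul(Mul(Rational(1, 2), Pow(Mul(-3, Add(4, 4)), -1), Add(-25, Mul(-3, Add(4, 4)))), Mul(5, Add(1, 5))) = Mul(Mul(Rational(1, 2), Pow(Mul(-3, 8), -1), Add(-25, Mul(-3, 8))), Mul(5, 6)) = Mul(Mul(Rational(1, 2), Pow(-24, -1), Add(-25, -24)), 30) = Mul(Mul(Rational(1, 2), Rational(-1, 24), -49), 30) = Mul(Rational(49, 48), 30) = Rational(245, 8)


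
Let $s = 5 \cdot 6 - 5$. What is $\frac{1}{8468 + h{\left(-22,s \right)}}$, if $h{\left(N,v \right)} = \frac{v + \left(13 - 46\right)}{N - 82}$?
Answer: $\frac{13}{110085} \approx 0.00011809$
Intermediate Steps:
$s = 25$ ($s = 30 - 5 = 25$)
$h{\left(N,v \right)} = \frac{-33 + v}{-82 + N}$ ($h{\left(N,v \right)} = \frac{v + \left(13 - 46\right)}{-82 + N} = \frac{v - 33}{-82 + N} = \frac{-33 + v}{-82 + N}$)
$\frac{1}{8468 + h{\left(-22,s \right)}} = \frac{1}{8468 + \frac{-33 + 25}{-82 - 22}} = \frac{1}{8468 + \frac{1}{-104} \left(-8\right)} = \frac{1}{8468 - - \frac{1}{13}} = \frac{1}{8468 + \frac{1}{13}} = \frac{1}{\frac{110085}{13}} = \frac{13}{110085}$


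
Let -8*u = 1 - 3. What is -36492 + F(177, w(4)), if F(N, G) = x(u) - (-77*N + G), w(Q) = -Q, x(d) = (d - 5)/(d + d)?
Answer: -45737/2 ≈ -22869.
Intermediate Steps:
u = ¼ (u = -(1 - 3)/8 = -⅛*(-2) = ¼ ≈ 0.25000)
x(d) = (-5 + d)/(2*d) (x(d) = (-5 + d)/((2*d)) = (-5 + d)*(1/(2*d)) = (-5 + d)/(2*d))
F(N, G) = -19/2 - G + 77*N (F(N, G) = (-5 + ¼)/(2*(¼)) - (-77*N + G) = (½)*4*(-19/4) - (G - 77*N) = -19/2 + (-G + 77*N) = -19/2 - G + 77*N)
-36492 + F(177, w(4)) = -36492 + (-19/2 - (-1)*4 + 77*177) = -36492 + (-19/2 - 1*(-4) + 13629) = -36492 + (-19/2 + 4 + 13629) = -36492 + 27247/2 = -45737/2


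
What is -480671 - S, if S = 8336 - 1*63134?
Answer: -425873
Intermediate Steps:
S = -54798 (S = 8336 - 63134 = -54798)
-480671 - S = -480671 - 1*(-54798) = -480671 + 54798 = -425873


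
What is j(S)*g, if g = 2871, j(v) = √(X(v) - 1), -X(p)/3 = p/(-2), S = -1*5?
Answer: 2871*I*√34/2 ≈ 8370.3*I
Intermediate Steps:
S = -5
X(p) = 3*p/2 (X(p) = -3*p/(-2) = -3*p*(-1)/2 = -(-3)*p/2 = 3*p/2)
j(v) = √(-1 + 3*v/2) (j(v) = √(3*v/2 - 1) = √(-1 + 3*v/2))
j(S)*g = (√(-4 + 6*(-5))/2)*2871 = (√(-4 - 30)/2)*2871 = (√(-34)/2)*2871 = ((I*√34)/2)*2871 = (I*√34/2)*2871 = 2871*I*√34/2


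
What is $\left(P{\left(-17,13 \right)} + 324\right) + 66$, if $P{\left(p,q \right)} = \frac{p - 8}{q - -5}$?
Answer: $\frac{6995}{18} \approx 388.61$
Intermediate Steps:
$P{\left(p,q \right)} = \frac{-8 + p}{5 + q}$ ($P{\left(p,q \right)} = \frac{-8 + p}{q + \left(-2 + 7\right)} = \frac{-8 + p}{q + 5} = \frac{-8 + p}{5 + q}$)
$\left(P{\left(-17,13 \right)} + 324\right) + 66 = \left(\frac{-8 - 17}{5 + 13} + 324\right) + 66 = \left(\frac{1}{18} \left(-25\right) + 324\right) + 66 = \left(- \frac{25}{18} + 324\right) + 66 = \frac{5807}{18} + 66 = \frac{6995}{18}$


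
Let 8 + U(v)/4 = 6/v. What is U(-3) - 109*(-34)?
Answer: 3666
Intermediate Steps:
U(v) = -32 + 24/v (U(v) = -32 + 4*(6/v) = -32 + 24/v)
U(-3) - 109*(-34) = (-32 + 24/(-3)) - 109*(-34) = (-32 + 24*(-⅓)) + 3706 = (-32 - 8) + 3706 = -40 + 3706 = 3666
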